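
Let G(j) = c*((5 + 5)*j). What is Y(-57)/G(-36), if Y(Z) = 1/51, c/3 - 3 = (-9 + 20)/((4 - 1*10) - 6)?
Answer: -1/114750 ≈ -8.7146e-6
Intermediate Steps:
c = 25/4 (c = 9 + 3*((-9 + 20)/((4 - 1*10) - 6)) = 9 + 3*(11/((4 - 10) - 6)) = 9 + 3*(11/(-6 - 6)) = 9 + 3*(11/(-12)) = 9 + 3*(11*(-1/12)) = 9 + 3*(-11/12) = 9 - 11/4 = 25/4 ≈ 6.2500)
Y(Z) = 1/51
G(j) = 125*j/2 (G(j) = 25*((5 + 5)*j)/4 = 25*(10*j)/4 = 125*j/2)
Y(-57)/G(-36) = 1/(51*(((125/2)*(-36)))) = (1/51)/(-2250) = (1/51)*(-1/2250) = -1/114750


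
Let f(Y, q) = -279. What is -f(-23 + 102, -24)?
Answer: 279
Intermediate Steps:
-f(-23 + 102, -24) = -1*(-279) = 279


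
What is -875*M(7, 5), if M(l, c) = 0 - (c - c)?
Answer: 0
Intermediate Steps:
M(l, c) = 0 (M(l, c) = 0 - 1*0 = 0 + 0 = 0)
-875*M(7, 5) = -875*0 = 0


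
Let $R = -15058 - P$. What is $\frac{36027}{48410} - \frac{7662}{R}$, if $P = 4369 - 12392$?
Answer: $\frac{41624491}{22704290} \approx 1.8333$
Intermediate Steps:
$P = -8023$
$R = -7035$ ($R = -15058 - -8023 = -15058 + 8023 = -7035$)
$\frac{36027}{48410} - \frac{7662}{R} = \frac{36027}{48410} - \frac{7662}{-7035} = 36027 \cdot \frac{1}{48410} - - \frac{2554}{2345} = \frac{36027}{48410} + \frac{2554}{2345} = \frac{41624491}{22704290}$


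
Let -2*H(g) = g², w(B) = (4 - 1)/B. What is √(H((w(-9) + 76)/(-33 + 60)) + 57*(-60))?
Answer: I*√89857538/162 ≈ 58.514*I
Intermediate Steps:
w(B) = 3/B
H(g) = -g²/2
√(H((w(-9) + 76)/(-33 + 60)) + 57*(-60)) = √(-(3/(-9) + 76)²/(-33 + 60)²/2 + 57*(-60)) = √(-(3*(-⅑) + 76)²/729/2 - 3420) = √(-(-⅓ + 76)²/729/2 - 3420) = √(-((227/3)*(1/27))²/2 - 3420) = √(-(227/81)²/2 - 3420) = √(-½*51529/6561 - 3420) = √(-51529/13122 - 3420) = √(-44928769/13122) = I*√89857538/162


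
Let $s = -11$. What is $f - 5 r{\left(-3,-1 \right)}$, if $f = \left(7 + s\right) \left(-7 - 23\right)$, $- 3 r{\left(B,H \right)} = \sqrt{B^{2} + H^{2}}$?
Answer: $120 + \frac{5 \sqrt{10}}{3} \approx 125.27$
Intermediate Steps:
$r{\left(B,H \right)} = - \frac{\sqrt{B^{2} + H^{2}}}{3}$
$f = 120$ ($f = \left(7 - 11\right) \left(-7 - 23\right) = \left(-4\right) \left(-30\right) = 120$)
$f - 5 r{\left(-3,-1 \right)} = 120 - 5 \left(- \frac{\sqrt{\left(-3\right)^{2} + \left(-1\right)^{2}}}{3}\right) = 120 - 5 \left(- \frac{\sqrt{9 + 1}}{3}\right) = 120 - 5 \left(- \frac{\sqrt{10}}{3}\right) = 120 + \frac{5 \sqrt{10}}{3}$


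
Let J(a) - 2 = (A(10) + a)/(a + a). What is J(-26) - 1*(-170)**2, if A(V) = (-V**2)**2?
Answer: -756335/26 ≈ -29090.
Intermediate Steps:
A(V) = V**4
J(a) = 2 + (10000 + a)/(2*a) (J(a) = 2 + (10**4 + a)/(a + a) = 2 + (10000 + a)/((2*a)) = 2 + (10000 + a)*(1/(2*a)) = 2 + (10000 + a)/(2*a))
J(-26) - 1*(-170)**2 = (5/2 + 5000/(-26)) - 1*(-170)**2 = (5/2 + 5000*(-1/26)) - 1*28900 = (5/2 - 2500/13) - 28900 = -4935/26 - 28900 = -756335/26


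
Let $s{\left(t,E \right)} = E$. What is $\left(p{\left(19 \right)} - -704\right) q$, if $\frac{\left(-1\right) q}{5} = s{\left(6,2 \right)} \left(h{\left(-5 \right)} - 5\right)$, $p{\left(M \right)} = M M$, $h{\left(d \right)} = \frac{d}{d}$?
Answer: $42600$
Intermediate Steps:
$h{\left(d \right)} = 1$
$p{\left(M \right)} = M^{2}$
$q = 40$ ($q = - 5 \cdot 2 \left(1 - 5\right) = - 5 \cdot 2 \left(-4\right) = \left(-5\right) \left(-8\right) = 40$)
$\left(p{\left(19 \right)} - -704\right) q = \left(19^{2} - -704\right) 40 = \left(361 + 704\right) 40 = 1065 \cdot 40 = 42600$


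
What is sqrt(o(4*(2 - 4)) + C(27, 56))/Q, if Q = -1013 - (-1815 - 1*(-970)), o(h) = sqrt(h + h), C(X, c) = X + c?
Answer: -sqrt(83 + 4*I)/168 ≈ -0.054245 - 0.0013063*I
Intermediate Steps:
o(h) = sqrt(2)*sqrt(h) (o(h) = sqrt(2*h) = sqrt(2)*sqrt(h))
Q = -168 (Q = -1013 - (-1815 + 970) = -1013 - 1*(-845) = -1013 + 845 = -168)
sqrt(o(4*(2 - 4)) + C(27, 56))/Q = sqrt(sqrt(2)*sqrt(4*(2 - 4)) + (27 + 56))/(-168) = sqrt(sqrt(2)*sqrt(4*(-2)) + 83)*(-1/168) = sqrt(sqrt(2)*sqrt(-8) + 83)*(-1/168) = sqrt(sqrt(2)*(2*I*sqrt(2)) + 83)*(-1/168) = sqrt(4*I + 83)*(-1/168) = sqrt(83 + 4*I)*(-1/168) = -sqrt(83 + 4*I)/168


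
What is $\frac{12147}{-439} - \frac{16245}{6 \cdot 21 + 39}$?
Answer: $- \frac{609054}{4829} \approx -126.12$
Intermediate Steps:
$\frac{12147}{-439} - \frac{16245}{6 \cdot 21 + 39} = 12147 \left(- \frac{1}{439}\right) - \frac{16245}{126 + 39} = - \frac{12147}{439} - \frac{16245}{165} = - \frac{12147}{439} - \frac{1083}{11} = - \frac{609054}{4829}$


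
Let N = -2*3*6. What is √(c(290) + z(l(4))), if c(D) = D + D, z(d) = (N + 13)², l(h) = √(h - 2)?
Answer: √1109 ≈ 33.302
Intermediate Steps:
l(h) = √(-2 + h)
N = -36 (N = -6*6 = -36)
z(d) = 529 (z(d) = (-36 + 13)² = (-23)² = 529)
c(D) = 2*D
√(c(290) + z(l(4))) = √(2*290 + 529) = √(580 + 529) = √1109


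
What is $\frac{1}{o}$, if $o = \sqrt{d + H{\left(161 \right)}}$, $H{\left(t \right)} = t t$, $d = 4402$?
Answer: $\frac{\sqrt{30323}}{30323} \approx 0.0057427$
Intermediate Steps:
$H{\left(t \right)} = t^{2}$
$o = \sqrt{30323}$ ($o = \sqrt{4402 + 161^{2}} = \sqrt{4402 + 25921} = \sqrt{30323} \approx 174.14$)
$\frac{1}{o} = \frac{1}{\sqrt{30323}} = \frac{\sqrt{30323}}{30323}$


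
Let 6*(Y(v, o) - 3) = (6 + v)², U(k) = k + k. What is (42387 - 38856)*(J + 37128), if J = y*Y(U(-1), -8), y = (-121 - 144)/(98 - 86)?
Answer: 1567885231/12 ≈ 1.3066e+8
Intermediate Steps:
U(k) = 2*k
y = -265/12 ≈ -22.083
Y(v, o) = 3 + (6 + v)²/6
J = -4505/36 (J = -265*(3 + (6 + 2*(-1))²/6)/12 = -265*(3 + (6 - 2)²/6)/12 = -265*(3 + (⅙)*4²)/12 = -265*(3 + (⅙)*16)/12 = -265*(3 + 8/3)/12 = -265/12*17/3 = -4505/36 ≈ -125.14)
(42387 - 38856)*(J + 37128) = (42387 - 38856)*(-4505/36 + 37128) = 3531*(1332103/36) = 1567885231/12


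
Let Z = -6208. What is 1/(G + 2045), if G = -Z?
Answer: 1/8253 ≈ 0.00012117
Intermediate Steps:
G = 6208 (G = -1*(-6208) = 6208)
1/(G + 2045) = 1/(6208 + 2045) = 1/8253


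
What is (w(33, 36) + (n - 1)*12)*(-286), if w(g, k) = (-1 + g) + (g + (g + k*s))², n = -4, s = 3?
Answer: -8650928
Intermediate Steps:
w(g, k) = -1 + g + (2*g + 3*k)² (w(g, k) = (-1 + g) + (g + (g + k*3))² = (-1 + g) + (g + (g + 3*k))² = (-1 + g) + (2*g + 3*k)² = -1 + g + (2*g + 3*k)²)
(w(33, 36) + (n - 1)*12)*(-286) = ((-1 + 33 + (2*33 + 3*36)²) + (-4 - 1)*12)*(-286) = ((-1 + 33 + (66 + 108)²) - 5*12)*(-286) = ((-1 + 33 + 174²) - 60)*(-286) = ((-1 + 33 + 30276) - 60)*(-286) = (30308 - 60)*(-286) = 30248*(-286) = -8650928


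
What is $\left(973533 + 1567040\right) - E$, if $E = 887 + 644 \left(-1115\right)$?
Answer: $3257746$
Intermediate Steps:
$E = -717173$ ($E = 887 - 718060 = -717173$)
$\left(973533 + 1567040\right) - E = \left(973533 + 1567040\right) - -717173 = 2540573 + 717173 = 3257746$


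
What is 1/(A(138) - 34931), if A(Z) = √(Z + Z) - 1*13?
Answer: -2912/101756905 - √69/610541430 ≈ -2.8631e-5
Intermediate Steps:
A(Z) = -13 + √2*√Z (A(Z) = √(2*Z) - 13 = √2*√Z - 13 = -13 + √2*√Z)
1/(A(138) - 34931) = 1/((-13 + √2*√138) - 34931) = 1/((-13 + 2*√69) - 34931) = 1/(-34944 + 2*√69)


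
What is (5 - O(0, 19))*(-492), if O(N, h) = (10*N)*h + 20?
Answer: 7380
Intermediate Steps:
O(N, h) = 20 + 10*N*h (O(N, h) = 10*N*h + 20 = 20 + 10*N*h)
(5 - O(0, 19))*(-492) = (5 - (20 + 10*0*19))*(-492) = (5 - (20 + 0))*(-492) = (5 - 1*20)*(-492) = (5 - 20)*(-492) = -15*(-492) = 7380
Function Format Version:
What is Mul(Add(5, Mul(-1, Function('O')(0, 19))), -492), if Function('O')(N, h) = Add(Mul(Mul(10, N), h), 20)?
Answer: 7380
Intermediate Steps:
Function('O')(N, h) = Add(20, Mul(10, N, h)) (Function('O')(N, h) = Add(Mul(10, N, h), 20) = Add(20, Mul(10, N, h)))
Mul(Add(5, Mul(-1, Function('O')(0, 19))), -492) = Mul(Add(5, Mul(-1, Add(20, Mul(10, 0, 19)))), -492) = Mul(Add(5, Mul(-1, Add(20, 0))), -492) = Mul(Add(5, Mul(-1, 20)), -492) = Mul(Add(5, -20), -492) = Mul(-15, -492) = 7380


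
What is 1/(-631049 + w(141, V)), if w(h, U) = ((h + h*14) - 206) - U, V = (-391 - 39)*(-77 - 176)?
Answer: -1/737930 ≈ -1.3551e-6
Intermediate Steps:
V = 108790 (V = -430*(-253) = 108790)
w(h, U) = -206 - U + 15*h (w(h, U) = ((h + 14*h) - 206) - U = (15*h - 206) - U = (-206 + 15*h) - U = -206 - U + 15*h)
1/(-631049 + w(141, V)) = 1/(-631049 + (-206 - 1*108790 + 15*141)) = 1/(-631049 + (-206 - 108790 + 2115)) = 1/(-631049 - 106881) = 1/(-737930) = -1/737930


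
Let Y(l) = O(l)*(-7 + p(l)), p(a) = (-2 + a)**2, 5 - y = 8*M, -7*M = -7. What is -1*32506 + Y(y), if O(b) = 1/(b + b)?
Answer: -32509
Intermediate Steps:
M = 1 (M = -1/7*(-7) = 1)
O(b) = 1/(2*b)
y = -3 (y = 5 - 8 = -3)
Y(l) = (-7 + (-2 + l)**2)/(2*l) (Y(l) = (1/(2*l))*(-7 + (-2 + l)**2) = (-7 + (-2 + l)**2)/(2*l))
-1*32506 + Y(y) = -1*32506 + (1/2)*(-7 + (-2 - 3)**2)/(-3) = -32506 + (1/2)*(-1/3)*(-7 + (-5)**2) = -32506 + (1/2)*(-1/3)*(-7 + 25) = -32506 + (1/2)*(-1/3)*18 = -32506 - 3 = -32509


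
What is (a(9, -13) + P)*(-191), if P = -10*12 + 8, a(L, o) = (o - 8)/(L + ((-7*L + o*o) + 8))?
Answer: 878409/41 ≈ 21425.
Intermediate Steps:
a(L, o) = (-8 + o)/(8 + o² - 6*L) (a(L, o) = (-8 + o)/(L + ((-7*L + o²) + 8)) = (-8 + o)/(L + ((o² - 7*L) + 8)) = (-8 + o)/(L + (8 + o² - 7*L)) = (-8 + o)/(8 + o² - 6*L))
P = -112 (P = -120 + 8 = -112)
(a(9, -13) + P)*(-191) = ((-8 - 13)/(8 + (-13)² - 6*9) - 112)*(-191) = (-21/(8 + 169 - 54) - 112)*(-191) = (-21/123 - 112)*(-191) = ((1/123)*(-21) - 112)*(-191) = (-7/41 - 112)*(-191) = -4599/41*(-191) = 878409/41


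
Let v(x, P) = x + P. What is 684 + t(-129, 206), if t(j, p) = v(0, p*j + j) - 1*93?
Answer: -26112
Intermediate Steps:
v(x, P) = P + x
t(j, p) = -93 + j + j*p (t(j, p) = ((p*j + j) + 0) - 1*93 = ((j*p + j) + 0) - 93 = ((j + j*p) + 0) - 93 = (j + j*p) - 93 = -93 + j + j*p)
684 + t(-129, 206) = 684 + (-93 - 129*(1 + 206)) = 684 + (-93 - 129*207) = 684 + (-93 - 26703) = 684 - 26796 = -26112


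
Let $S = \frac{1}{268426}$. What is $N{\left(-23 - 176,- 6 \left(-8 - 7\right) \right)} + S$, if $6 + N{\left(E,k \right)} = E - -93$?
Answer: $- \frac{30063711}{268426} \approx -112.0$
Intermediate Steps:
$S = \frac{1}{268426} \approx 3.7254 \cdot 10^{-6}$
$N{\left(E,k \right)} = 87 + E$ ($N{\left(E,k \right)} = -6 + \left(E - -93\right) = -6 + \left(E + 93\right) = -6 + \left(93 + E\right) = 87 + E$)
$N{\left(-23 - 176,- 6 \left(-8 - 7\right) \right)} + S = \left(87 - 199\right) + \frac{1}{268426} = -112 + \frac{1}{268426} = - \frac{30063711}{268426}$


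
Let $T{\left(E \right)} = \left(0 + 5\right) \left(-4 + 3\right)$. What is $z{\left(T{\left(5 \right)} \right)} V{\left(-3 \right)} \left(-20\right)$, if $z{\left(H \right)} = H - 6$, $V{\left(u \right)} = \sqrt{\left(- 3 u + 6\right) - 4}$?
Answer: $220 \sqrt{11} \approx 729.66$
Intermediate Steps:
$V{\left(u \right)} = \sqrt{2 - 3 u}$ ($V{\left(u \right)} = \sqrt{\left(6 - 3 u\right) - 4} = \sqrt{2 - 3 u}$)
$T{\left(E \right)} = -5$ ($T{\left(E \right)} = 5 \left(-1\right) = -5$)
$z{\left(H \right)} = -6 + H$ ($z{\left(H \right)} = H - 6 = -6 + H$)
$z{\left(T{\left(5 \right)} \right)} V{\left(-3 \right)} \left(-20\right) = \left(-6 - 5\right) \sqrt{2 - -9} \left(-20\right) = - 11 \sqrt{2 + 9} \left(-20\right) = - 11 \sqrt{11} \left(-20\right) = 220 \sqrt{11}$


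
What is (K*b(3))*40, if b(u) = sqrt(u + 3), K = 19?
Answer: 760*sqrt(6) ≈ 1861.6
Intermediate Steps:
b(u) = sqrt(3 + u)
(K*b(3))*40 = (19*sqrt(3 + 3))*40 = (19*sqrt(6))*40 = 760*sqrt(6)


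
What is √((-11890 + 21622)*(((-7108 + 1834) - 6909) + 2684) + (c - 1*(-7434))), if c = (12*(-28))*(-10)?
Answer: 9*I*√1141154 ≈ 9614.2*I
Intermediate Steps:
c = 3360 (c = -336*(-10) = 3360)
√((-11890 + 21622)*(((-7108 + 1834) - 6909) + 2684) + (c - 1*(-7434))) = √((-11890 + 21622)*(((-7108 + 1834) - 6909) + 2684) + (3360 - 1*(-7434))) = √(9732*((-5274 - 6909) + 2684) + (3360 + 7434)) = √(9732*(-12183 + 2684) + 10794) = √(9732*(-9499) + 10794) = √(-92444268 + 10794) = √(-92433474) = 9*I*√1141154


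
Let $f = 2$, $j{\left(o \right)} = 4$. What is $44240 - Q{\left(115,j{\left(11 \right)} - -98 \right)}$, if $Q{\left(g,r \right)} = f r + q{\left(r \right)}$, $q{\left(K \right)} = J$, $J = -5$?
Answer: $44041$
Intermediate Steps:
$q{\left(K \right)} = -5$
$Q{\left(g,r \right)} = -5 + 2 r$ ($Q{\left(g,r \right)} = 2 r - 5 = -5 + 2 r$)
$44240 - Q{\left(115,j{\left(11 \right)} - -98 \right)} = 44240 - \left(-5 + 2 \left(4 - -98\right)\right) = 44240 - \left(-5 + 2 \left(4 + 98\right)\right) = 44240 - \left(-5 + 2 \cdot 102\right) = 44240 - \left(-5 + 204\right) = 44240 - 199 = 44041$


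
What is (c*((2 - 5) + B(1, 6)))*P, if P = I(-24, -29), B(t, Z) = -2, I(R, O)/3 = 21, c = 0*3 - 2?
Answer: 630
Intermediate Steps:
c = -2 (c = 0 - 2 = -2)
I(R, O) = 63 (I(R, O) = 3*21 = 63)
P = 63
(c*((2 - 5) + B(1, 6)))*P = -2*((2 - 5) - 2)*63 = -2*(-3 - 2)*63 = -2*(-5)*63 = 10*63 = 630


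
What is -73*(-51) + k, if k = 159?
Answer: 3882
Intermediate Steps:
-73*(-51) + k = -73*(-51) + 159 = 3723 + 159 = 3882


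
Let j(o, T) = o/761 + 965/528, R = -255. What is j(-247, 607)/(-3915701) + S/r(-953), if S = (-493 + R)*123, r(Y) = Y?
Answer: 144755411705922235/1499412067999824 ≈ 96.542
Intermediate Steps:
j(o, T) = 965/528 + o/761 (j(o, T) = o*(1/761) + 965*(1/528) = o/761 + 965/528 = 965/528 + o/761)
S = -92004 (S = (-493 - 255)*123 = -748*123 = -92004)
j(-247, 607)/(-3915701) + S/r(-953) = (965/528 + (1/761)*(-247))/(-3915701) - 92004/(-953) = (965/528 - 247/761)*(-1/3915701) - 92004*(-1/953) = (603949/401808)*(-1/3915701) + 92004/953 = -603949/1573359987408 + 92004/953 = 144755411705922235/1499412067999824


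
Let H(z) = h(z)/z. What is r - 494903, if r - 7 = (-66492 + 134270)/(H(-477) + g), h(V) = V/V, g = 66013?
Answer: -7791675948547/15744100 ≈ -4.9490e+5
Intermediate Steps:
h(V) = 1
H(z) = 1/z
r = 126373753/15744100 (r = 7 + (-66492 + 134270)/(1/(-477) + 66013) = 7 + 67778/(-1/477 + 66013) = 7 + 67778/(31488200/477) = 7 + 67778*(477/31488200) = 7 + 16165053/15744100 = 126373753/15744100 ≈ 8.0267)
r - 494903 = 126373753/15744100 - 494903 = -7791675948547/15744100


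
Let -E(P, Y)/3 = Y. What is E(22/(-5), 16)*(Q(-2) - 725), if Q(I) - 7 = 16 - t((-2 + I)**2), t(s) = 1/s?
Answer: 33699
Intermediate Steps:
E(P, Y) = -3*Y
Q(I) = 23 - 1/(-2 + I)**2 (Q(I) = 7 + (16 - 1/((-2 + I)**2)) = 7 + (16 - 1/(-2 + I)**2) = 23 - 1/(-2 + I)**2)
E(22/(-5), 16)*(Q(-2) - 725) = (-3*16)*((23 - 1/(-2 - 2)**2) - 725) = -48*((23 - 1/(-4)**2) - 725) = -48*((23 - 1*1/16) - 725) = -48*((23 - 1/16) - 725) = -48*(367/16 - 725) = -48*(-11233/16) = 33699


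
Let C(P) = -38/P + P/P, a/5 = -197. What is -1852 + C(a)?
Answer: -1823197/985 ≈ -1851.0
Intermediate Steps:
a = -985 (a = 5*(-197) = -985)
C(P) = 1 - 38/P (C(P) = -38/P + 1 = 1 - 38/P)
-1852 + C(a) = -1852 + (-38 - 985)/(-985) = -1852 - 1/985*(-1023) = -1852 + 1023/985 = -1823197/985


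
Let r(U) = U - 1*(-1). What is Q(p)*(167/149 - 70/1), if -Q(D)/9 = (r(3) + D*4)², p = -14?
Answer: 249760368/149 ≈ 1.6762e+6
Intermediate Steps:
r(U) = 1 + U (r(U) = U + 1 = 1 + U)
Q(D) = -9*(4 + 4*D)² (Q(D) = -9*((1 + 3) + D*4)² = -9*(4 + 4*D)²)
Q(p)*(167/149 - 70/1) = (-144*(1 - 14)²)*(167/149 - 70/1) = (-144*(-13)²)*(167*(1/149) - 70*1) = (-144*169)*(167/149 - 70) = -24336*(-10263/149) = 249760368/149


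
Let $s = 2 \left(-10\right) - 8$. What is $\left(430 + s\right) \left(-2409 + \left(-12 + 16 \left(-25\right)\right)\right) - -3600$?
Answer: $-1130442$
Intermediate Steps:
$s = -28$ ($s = -20 - 8 = -28$)
$\left(430 + s\right) \left(-2409 + \left(-12 + 16 \left(-25\right)\right)\right) - -3600 = \left(430 - 28\right) \left(-2409 + \left(-12 + 16 \left(-25\right)\right)\right) - -3600 = 402 \left(-2409 - 412\right) + 3600 = 402 \left(-2821\right) + 3600 = -1134042 + 3600 = -1130442$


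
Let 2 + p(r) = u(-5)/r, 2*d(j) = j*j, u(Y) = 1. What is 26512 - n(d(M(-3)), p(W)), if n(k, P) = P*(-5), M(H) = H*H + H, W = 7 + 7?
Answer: 371033/14 ≈ 26502.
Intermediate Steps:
W = 14
M(H) = H + H² (M(H) = H² + H = H + H²)
d(j) = j²/2 (d(j) = (j*j)/2 = j²/2)
p(r) = -2 + 1/r
n(k, P) = -5*P
26512 - n(d(M(-3)), p(W)) = 26512 - (-5)*(-2 + 1/14) = 26512 - (-5)*(-27)/14 = 26512 - 1*135/14 = 26512 - 135/14 = 371033/14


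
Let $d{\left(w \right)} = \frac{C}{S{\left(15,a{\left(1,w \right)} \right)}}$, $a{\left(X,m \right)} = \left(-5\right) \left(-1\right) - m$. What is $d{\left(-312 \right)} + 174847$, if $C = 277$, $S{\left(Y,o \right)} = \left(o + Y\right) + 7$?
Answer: $\frac{59273410}{339} \approx 1.7485 \cdot 10^{5}$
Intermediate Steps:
$a{\left(X,m \right)} = 5 - m$
$S{\left(Y,o \right)} = 7 + Y + o$ ($S{\left(Y,o \right)} = \left(Y + o\right) + 7 = 7 + Y + o$)
$d{\left(w \right)} = \frac{277}{27 - w}$ ($d{\left(w \right)} = \frac{277}{7 + 15 - \left(-5 + w\right)} = \frac{277}{27 - w}$)
$d{\left(-312 \right)} + 174847 = - \frac{277}{-27 - 312} + 174847 = - \frac{277}{-339} + 174847 = \left(-277\right) \left(- \frac{1}{339}\right) + 174847 = \frac{277}{339} + 174847 = \frac{59273410}{339}$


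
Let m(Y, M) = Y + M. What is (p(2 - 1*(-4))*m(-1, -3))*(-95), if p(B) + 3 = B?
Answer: 1140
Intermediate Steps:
m(Y, M) = M + Y
p(B) = -3 + B
(p(2 - 1*(-4))*m(-1, -3))*(-95) = ((-3 + (2 - 1*(-4)))*(-3 - 1))*(-95) = ((-3 + (2 + 4))*(-4))*(-95) = ((-3 + 6)*(-4))*(-95) = (3*(-4))*(-95) = -12*(-95) = 1140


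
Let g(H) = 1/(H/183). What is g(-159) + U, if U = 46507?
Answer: 2464810/53 ≈ 46506.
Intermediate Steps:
g(H) = 183/H (g(H) = 1/(H*(1/183)) = 1/(H/183) = 183/H)
g(-159) + U = 183/(-159) + 46507 = 183*(-1/159) + 46507 = -61/53 + 46507 = 2464810/53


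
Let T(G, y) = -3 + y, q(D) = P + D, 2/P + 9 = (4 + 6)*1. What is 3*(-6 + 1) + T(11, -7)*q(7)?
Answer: -105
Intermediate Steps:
P = 2 (P = 2/(-9 + (4 + 6)*1) = 2/(-9 + 10*1) = 2/(-9 + 10) = 2/1 = 2*1 = 2)
q(D) = 2 + D
3*(-6 + 1) + T(11, -7)*q(7) = 3*(-6 + 1) + (-3 - 7)*(2 + 7) = 3*(-5) - 10*9 = -15 - 90 = -105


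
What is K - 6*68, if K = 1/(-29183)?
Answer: -11906665/29183 ≈ -408.00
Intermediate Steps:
K = -1/29183 ≈ -3.4267e-5
K - 6*68 = -1/29183 - 6*68 = -1/29183 - 1*408 = -1/29183 - 408 = -11906665/29183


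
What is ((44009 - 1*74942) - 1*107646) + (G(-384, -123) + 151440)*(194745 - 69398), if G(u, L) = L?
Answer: 18966993420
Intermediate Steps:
((44009 - 1*74942) - 1*107646) + (G(-384, -123) + 151440)*(194745 - 69398) = ((44009 - 1*74942) - 1*107646) + (-123 + 151440)*(194745 - 69398) = ((44009 - 74942) - 107646) + 151317*125347 = (-30933 - 107646) + 18967131999 = -138579 + 18967131999 = 18966993420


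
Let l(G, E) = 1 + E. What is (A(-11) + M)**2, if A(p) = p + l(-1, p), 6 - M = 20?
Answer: 1225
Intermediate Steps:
M = -14 (M = 6 - 1*20 = 6 - 20 = -14)
A(p) = 1 + 2*p (A(p) = p + (1 + p) = 1 + 2*p)
(A(-11) + M)**2 = ((1 + 2*(-11)) - 14)**2 = ((1 - 22) - 14)**2 = (-21 - 14)**2 = (-35)**2 = 1225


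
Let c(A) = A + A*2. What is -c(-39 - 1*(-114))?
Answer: -225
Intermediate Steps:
c(A) = 3*A (c(A) = A + 2*A = 3*A)
-c(-39 - 1*(-114)) = -3*(-39 - 1*(-114)) = -3*(-39 + 114) = -3*75 = -1*225 = -225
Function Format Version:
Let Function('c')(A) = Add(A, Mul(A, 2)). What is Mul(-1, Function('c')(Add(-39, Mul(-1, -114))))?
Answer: -225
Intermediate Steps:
Function('c')(A) = Mul(3, A) (Function('c')(A) = Add(A, Mul(2, A)) = Mul(3, A))
Mul(-1, Function('c')(Add(-39, Mul(-1, -114)))) = Mul(-1, Mul(3, Add(-39, Mul(-1, -114)))) = Mul(-1, Mul(3, Add(-39, 114))) = Mul(-1, Mul(3, 75)) = Mul(-1, 225) = -225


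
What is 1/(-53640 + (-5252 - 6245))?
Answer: -1/65137 ≈ -1.5352e-5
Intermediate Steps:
1/(-53640 + (-5252 - 6245)) = 1/(-53640 - 11497) = 1/(-65137) = -1/65137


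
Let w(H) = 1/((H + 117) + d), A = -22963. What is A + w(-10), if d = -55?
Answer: -1194075/52 ≈ -22963.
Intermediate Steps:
w(H) = 1/(62 + H) (w(H) = 1/((H + 117) - 55) = 1/((117 + H) - 55) = 1/(62 + H))
A + w(-10) = -22963 + 1/(62 - 10) = -22963 + 1/52 = -1194075/52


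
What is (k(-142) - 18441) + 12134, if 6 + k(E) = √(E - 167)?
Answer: -6313 + I*√309 ≈ -6313.0 + 17.578*I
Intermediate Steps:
k(E) = -6 + √(-167 + E) (k(E) = -6 + √(E - 167) = -6 + √(-167 + E))
(k(-142) - 18441) + 12134 = ((-6 + √(-167 - 142)) - 18441) + 12134 = ((-6 + √(-309)) - 18441) + 12134 = ((-6 + I*√309) - 18441) + 12134 = (-18447 + I*√309) + 12134 = -6313 + I*√309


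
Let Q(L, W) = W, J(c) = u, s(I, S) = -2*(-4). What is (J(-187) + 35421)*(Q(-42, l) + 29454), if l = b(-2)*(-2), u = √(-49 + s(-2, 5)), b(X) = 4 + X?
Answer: 1043148450 + 29450*I*√41 ≈ 1.0431e+9 + 1.8857e+5*I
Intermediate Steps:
s(I, S) = 8
u = I*√41 (u = √(-49 + 8) = √(-41) = I*√41 ≈ 6.4031*I)
J(c) = I*√41
l = -4 (l = (4 - 2)*(-2) = 2*(-2) = -4)
(J(-187) + 35421)*(Q(-42, l) + 29454) = (I*√41 + 35421)*(-4 + 29454) = (35421 + I*√41)*29450 = 1043148450 + 29450*I*√41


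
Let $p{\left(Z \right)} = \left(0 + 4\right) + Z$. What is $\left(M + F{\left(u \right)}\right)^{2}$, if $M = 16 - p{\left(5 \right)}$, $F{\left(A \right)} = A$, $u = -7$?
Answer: $0$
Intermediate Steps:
$p{\left(Z \right)} = 4 + Z$
$M = 7$ ($M = 16 - \left(4 + 5\right) = 16 - 9 = 7$)
$\left(M + F{\left(u \right)}\right)^{2} = \left(7 - 7\right)^{2} = 0^{2} = 0$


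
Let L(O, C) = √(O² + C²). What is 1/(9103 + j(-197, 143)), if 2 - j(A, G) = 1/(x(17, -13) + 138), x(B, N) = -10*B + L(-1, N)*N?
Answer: 252263098/2296855215929 - 13*√170/2296855215929 ≈ 0.00010983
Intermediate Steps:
L(O, C) = √(C² + O²)
x(B, N) = -10*B + N*√(1 + N²) (x(B, N) = -10*B + √(N² + (-1)²)*N = -10*B + √(N² + 1)*N = -10*B + √(1 + N²)*N = -10*B + N*√(1 + N²))
j(A, G) = 2 - 1/(-32 - 13*√170) (j(A, G) = 2 - 1/((-10*17 - 13*√(1 + (-13)²)) + 138) = 2 - 1/((-170 - 13*√(1 + 169)) + 138) = 2 - 1/((-170 - 13*√170) + 138) = 2 - 1/(-32 - 13*√170))
1/(9103 + j(-197, 143)) = 1/(9103 + (27690/13853 + 13*√170/27706)) = 1/(126131549/13853 + 13*√170/27706)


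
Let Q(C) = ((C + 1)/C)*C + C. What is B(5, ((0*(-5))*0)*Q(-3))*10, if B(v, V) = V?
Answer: 0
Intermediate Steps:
Q(C) = 1 + 2*C (Q(C) = ((1 + C)/C)*C + C = (1 + C) + C = 1 + 2*C)
B(5, ((0*(-5))*0)*Q(-3))*10 = (((0*(-5))*0)*(1 + 2*(-3)))*10 = ((0*0)*(1 - 6))*10 = (0*(-5))*10 = 0*10 = 0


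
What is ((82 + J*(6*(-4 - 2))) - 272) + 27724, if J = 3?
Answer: 27426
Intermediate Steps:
((82 + J*(6*(-4 - 2))) - 272) + 27724 = ((82 + 3*(6*(-4 - 2))) - 272) + 27724 = ((82 + 3*(6*(-6))) - 272) + 27724 = ((82 + 3*(-36)) - 272) + 27724 = ((82 - 108) - 272) + 27724 = (-26 - 272) + 27724 = -298 + 27724 = 27426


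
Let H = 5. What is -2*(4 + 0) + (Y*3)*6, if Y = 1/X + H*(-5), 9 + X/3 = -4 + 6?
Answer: -3212/7 ≈ -458.86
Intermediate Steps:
X = -21 (X = -27 + 3*(-4 + 6) = -27 + 3*2 = -27 + 6 = -21)
Y = -526/21 (Y = 1/(-21) + 5*(-5) = -1/21 - 25 = -526/21 ≈ -25.048)
-2*(4 + 0) + (Y*3)*6 = -2*(4 + 0) - 526/21*3*6 = -2*4 - 526/7*6 = -8 - 3156/7 = -3212/7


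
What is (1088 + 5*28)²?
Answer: 1507984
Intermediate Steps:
(1088 + 5*28)² = (1088 + 140)² = 1228² = 1507984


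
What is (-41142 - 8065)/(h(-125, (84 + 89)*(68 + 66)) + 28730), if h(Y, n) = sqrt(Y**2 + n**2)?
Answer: -1413717110/287992151 + 49207*sqrt(537420749)/287992151 ≈ -0.94789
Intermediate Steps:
(-41142 - 8065)/(h(-125, (84 + 89)*(68 + 66)) + 28730) = (-41142 - 8065)/(sqrt((-125)**2 + ((84 + 89)*(68 + 66))**2) + 28730) = -49207/(sqrt(15625 + (173*134)**2) + 28730) = -49207/(sqrt(15625 + 23182**2) + 28730) = -49207/(sqrt(15625 + 537405124) + 28730) = -49207/(sqrt(537420749) + 28730) = -49207/(28730 + sqrt(537420749))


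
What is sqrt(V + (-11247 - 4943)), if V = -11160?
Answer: 5*I*sqrt(1094) ≈ 165.38*I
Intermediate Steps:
sqrt(V + (-11247 - 4943)) = sqrt(-11160 + (-11247 - 4943)) = sqrt(-11160 - 16190) = sqrt(-27350) = 5*I*sqrt(1094)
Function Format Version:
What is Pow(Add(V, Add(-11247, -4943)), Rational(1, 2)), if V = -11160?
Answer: Mul(5, I, Pow(1094, Rational(1, 2))) ≈ Mul(165.38, I)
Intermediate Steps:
Pow(Add(V, Add(-11247, -4943)), Rational(1, 2)) = Pow(Add(-11160, Add(-11247, -4943)), Rational(1, 2)) = Pow(Add(-11160, -16190), Rational(1, 2)) = Pow(-27350, Rational(1, 2)) = Mul(5, I, Pow(1094, Rational(1, 2)))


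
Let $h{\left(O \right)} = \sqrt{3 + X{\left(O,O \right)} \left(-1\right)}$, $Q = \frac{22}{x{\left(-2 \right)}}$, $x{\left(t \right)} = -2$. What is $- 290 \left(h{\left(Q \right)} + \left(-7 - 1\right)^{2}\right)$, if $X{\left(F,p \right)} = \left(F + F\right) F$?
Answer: $-18560 - 290 i \sqrt{239} \approx -18560.0 - 4483.3 i$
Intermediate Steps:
$X{\left(F,p \right)} = 2 F^{2}$ ($X{\left(F,p \right)} = 2 F F = 2 F^{2}$)
$Q = -11$ ($Q = \frac{22}{-2} = 22 \left(- \frac{1}{2}\right) = -11$)
$h{\left(O \right)} = \sqrt{3 - 2 O^{2}}$ ($h{\left(O \right)} = \sqrt{3 + 2 O^{2} \left(-1\right)} = \sqrt{3 - 2 O^{2}}$)
$- 290 \left(h{\left(Q \right)} + \left(-7 - 1\right)^{2}\right) = - 290 \left(\sqrt{3 - 2 \left(-11\right)^{2}} + \left(-7 - 1\right)^{2}\right) = - 290 \left(\sqrt{3 - 242} + \left(-8\right)^{2}\right) = - 290 \left(\sqrt{3 - 242} + 64\right) = - 290 \left(\sqrt{-239} + 64\right) = - 290 \left(i \sqrt{239} + 64\right) = - 290 \left(64 + i \sqrt{239}\right) = -18560 - 290 i \sqrt{239}$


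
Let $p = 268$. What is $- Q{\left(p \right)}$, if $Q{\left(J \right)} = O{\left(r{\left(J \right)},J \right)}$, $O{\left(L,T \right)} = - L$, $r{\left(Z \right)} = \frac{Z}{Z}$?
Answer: $1$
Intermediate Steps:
$r{\left(Z \right)} = 1$
$Q{\left(J \right)} = -1$ ($Q{\left(J \right)} = \left(-1\right) 1 = -1$)
$- Q{\left(p \right)} = \left(-1\right) \left(-1\right) = 1$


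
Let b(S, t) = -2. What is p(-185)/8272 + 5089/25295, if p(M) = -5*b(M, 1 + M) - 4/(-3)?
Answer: 63574327/313860360 ≈ 0.20256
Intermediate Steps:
p(M) = 34/3 (p(M) = -5*(-2) - 4/(-3) = 10 - 4*(-1/3) = 10 + 4/3 = 34/3)
p(-185)/8272 + 5089/25295 = (34/3)/8272 + 5089/25295 = (34/3)*(1/8272) + 5089*(1/25295) = 17/12408 + 5089/25295 = 63574327/313860360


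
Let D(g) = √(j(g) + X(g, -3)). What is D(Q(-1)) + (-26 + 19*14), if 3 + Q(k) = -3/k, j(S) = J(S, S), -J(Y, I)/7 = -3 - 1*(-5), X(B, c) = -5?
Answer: 240 + I*√19 ≈ 240.0 + 4.3589*I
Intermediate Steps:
J(Y, I) = -14 (J(Y, I) = -7*(-3 - 1*(-5)) = -7*(-3 + 5) = -7*2 = -14)
j(S) = -14
Q(k) = -3 - 3/k
D(g) = I*√19 (D(g) = √(-14 - 5) = √(-19) = I*√19)
D(Q(-1)) + (-26 + 19*14) = I*√19 + (-26 + 19*14) = I*√19 + (-26 + 266) = I*√19 + 240 = 240 + I*√19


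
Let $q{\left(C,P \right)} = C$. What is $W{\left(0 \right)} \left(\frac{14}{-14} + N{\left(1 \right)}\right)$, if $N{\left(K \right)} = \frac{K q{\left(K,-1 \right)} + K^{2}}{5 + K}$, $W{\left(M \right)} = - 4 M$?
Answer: $0$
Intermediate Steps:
$N{\left(K \right)} = \frac{2 K^{2}}{5 + K}$ ($N{\left(K \right)} = \frac{K K + K^{2}}{5 + K} = \frac{K^{2} + K^{2}}{5 + K} = \frac{2 K^{2}}{5 + K}$)
$W{\left(0 \right)} \left(\frac{14}{-14} + N{\left(1 \right)}\right) = \left(-4\right) 0 \left(\frac{14}{-14} + \frac{2 \cdot 1^{2}}{5 + 1}\right) = 0 \left(14 \left(- \frac{1}{14}\right) + 2 \cdot 1 \cdot \frac{1}{6}\right) = 0 \left(-1 + 2 \cdot 1 \cdot \frac{1}{6}\right) = 0 \left(-1 + \frac{1}{3}\right) = 0 \left(- \frac{2}{3}\right) = 0$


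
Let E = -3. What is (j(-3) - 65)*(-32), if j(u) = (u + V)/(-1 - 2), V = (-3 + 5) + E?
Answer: 6112/3 ≈ 2037.3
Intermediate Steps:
V = -1 (V = (-3 + 5) - 3 = 2 - 3 = -1)
j(u) = 1/3 - u/3 (j(u) = (u - 1)/(-1 - 2) = (-1 + u)/(-3) = (-1 + u)*(-1/3) = 1/3 - u/3)
(j(-3) - 65)*(-32) = ((1/3 - 1/3*(-3)) - 65)*(-32) = ((1/3 + 1) - 65)*(-32) = (4/3 - 65)*(-32) = -191/3*(-32) = 6112/3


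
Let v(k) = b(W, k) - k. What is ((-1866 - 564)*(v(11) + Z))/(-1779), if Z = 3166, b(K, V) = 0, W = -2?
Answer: 2555550/593 ≈ 4309.5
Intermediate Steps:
v(k) = -k (v(k) = 0 - k = -k)
((-1866 - 564)*(v(11) + Z))/(-1779) = ((-1866 - 564)*(-1*11 + 3166))/(-1779) = -2430*(-11 + 3166)*(-1/1779) = -2430*3155*(-1/1779) = -7666650*(-1/1779) = 2555550/593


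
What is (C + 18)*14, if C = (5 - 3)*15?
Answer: 672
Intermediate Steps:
C = 30 (C = 2*15 = 30)
(C + 18)*14 = (30 + 18)*14 = 48*14 = 672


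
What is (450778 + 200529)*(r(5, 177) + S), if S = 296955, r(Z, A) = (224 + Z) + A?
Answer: 193673300827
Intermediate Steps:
r(Z, A) = 224 + A + Z
(450778 + 200529)*(r(5, 177) + S) = (450778 + 200529)*((224 + 177 + 5) + 296955) = 651307*(406 + 296955) = 651307*297361 = 193673300827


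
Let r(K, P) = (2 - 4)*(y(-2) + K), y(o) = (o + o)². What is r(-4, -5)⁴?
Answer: 331776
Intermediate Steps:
y(o) = 4*o² (y(o) = (2*o)² = 4*o²)
r(K, P) = -32 - 2*K (r(K, P) = (2 - 4)*(4*(-2)² + K) = -2*(4*4 + K) = -2*(16 + K) = -32 - 2*K)
r(-4, -5)⁴ = (-32 - 2*(-4))⁴ = (-32 + 8)⁴ = (-24)⁴ = 331776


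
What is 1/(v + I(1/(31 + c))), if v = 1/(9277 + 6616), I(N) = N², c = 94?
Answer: 248328125/31518 ≈ 7878.9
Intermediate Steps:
v = 1/15893 ≈ 6.2921e-5
1/(v + I(1/(31 + c))) = 1/(1/15893 + (1/(31 + 94))²) = 1/(1/15893 + (1/125)²) = 1/(1/15893 + 1/15625) = 1/(31518/248328125) = 248328125/31518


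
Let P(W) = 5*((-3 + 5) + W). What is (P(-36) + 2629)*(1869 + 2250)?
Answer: 10128621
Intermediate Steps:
P(W) = 10 + 5*W (P(W) = 5*(2 + W) = 10 + 5*W)
(P(-36) + 2629)*(1869 + 2250) = ((10 + 5*(-36)) + 2629)*(1869 + 2250) = ((10 - 180) + 2629)*4119 = (-170 + 2629)*4119 = 2459*4119 = 10128621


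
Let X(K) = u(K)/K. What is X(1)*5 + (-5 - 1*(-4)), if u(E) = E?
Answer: 4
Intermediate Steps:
X(K) = 1 (X(K) = K/K = 1)
X(1)*5 + (-5 - 1*(-4)) = 1*5 + (-5 - 1*(-4)) = 5 + (-5 + 4) = 5 - 1 = 4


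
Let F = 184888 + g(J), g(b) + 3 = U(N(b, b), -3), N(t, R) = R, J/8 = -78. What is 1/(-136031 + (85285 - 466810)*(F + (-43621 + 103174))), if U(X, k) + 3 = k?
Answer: -1/93257054831 ≈ -1.0723e-11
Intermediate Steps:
J = -624 (J = 8*(-78) = -624)
U(X, k) = -3 + k
g(b) = -9 (g(b) = -3 + (-3 - 3) = -3 - 6 = -9)
F = 184879 (F = 184888 - 9 = 184879)
1/(-136031 + (85285 - 466810)*(F + (-43621 + 103174))) = 1/(-136031 + (85285 - 466810)*(184879 + (-43621 + 103174))) = 1/(-136031 - 381525*(184879 + 59553)) = 1/(-136031 - 381525*244432) = 1/(-136031 - 93256918800) = 1/(-93257054831) = -1/93257054831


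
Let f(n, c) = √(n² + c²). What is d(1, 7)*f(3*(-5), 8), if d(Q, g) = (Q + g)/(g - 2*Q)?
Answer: 136/5 ≈ 27.200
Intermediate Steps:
f(n, c) = √(c² + n²)
d(Q, g) = (Q + g)/(g - 2*Q)
d(1, 7)*f(3*(-5), 8) = ((1 + 7)/(7 - 2*1))*√(8² + (3*(-5))²) = (8/(7 - 2))*√(64 + (-15)²) = (8/5)*√(64 + 225) = ((⅕)*8)*√289 = (8/5)*17 = 136/5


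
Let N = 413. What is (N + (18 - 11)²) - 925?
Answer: -463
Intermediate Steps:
(N + (18 - 11)²) - 925 = (413 + (18 - 11)²) - 925 = (413 + 7²) - 925 = (413 + 49) - 925 = 462 - 925 = -463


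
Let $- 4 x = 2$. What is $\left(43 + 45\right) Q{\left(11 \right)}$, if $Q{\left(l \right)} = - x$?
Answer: $44$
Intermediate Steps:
$x = - \frac{1}{2}$ ($x = \left(- \frac{1}{4}\right) 2 = - \frac{1}{2} \approx -0.5$)
$Q{\left(l \right)} = \frac{1}{2}$ ($Q{\left(l \right)} = \left(-1\right) \left(- \frac{1}{2}\right) = \frac{1}{2}$)
$\left(43 + 45\right) Q{\left(11 \right)} = \left(43 + 45\right) \frac{1}{2} = 88 \cdot \frac{1}{2} = 44$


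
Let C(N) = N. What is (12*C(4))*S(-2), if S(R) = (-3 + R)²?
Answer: 1200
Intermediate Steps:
(12*C(4))*S(-2) = (12*4)*(-3 - 2)² = 48*(-5)² = 48*25 = 1200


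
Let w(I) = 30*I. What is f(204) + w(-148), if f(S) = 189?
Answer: -4251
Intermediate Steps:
f(204) + w(-148) = 189 + 30*(-148) = 189 - 4440 = -4251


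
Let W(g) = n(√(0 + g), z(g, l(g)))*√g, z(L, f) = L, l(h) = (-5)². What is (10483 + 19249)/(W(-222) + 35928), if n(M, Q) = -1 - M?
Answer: 29732*I/(√222 + 36150*I) ≈ 0.82246 + 0.00033899*I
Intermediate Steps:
l(h) = 25
W(g) = √g*(-1 - √g) (W(g) = (-1 - √(0 + g))*√g = (-1 - √g)*√g = √g*(-1 - √g))
(10483 + 19249)/(W(-222) + 35928) = (10483 + 19249)/((-1*(-222) - √(-222)) + 35928) = 29732/((222 - I*√222) + 35928) = 29732/(36150 - I*√222)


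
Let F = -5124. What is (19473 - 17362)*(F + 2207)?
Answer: -6157787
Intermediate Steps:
(19473 - 17362)*(F + 2207) = (19473 - 17362)*(-5124 + 2207) = 2111*(-2917) = -6157787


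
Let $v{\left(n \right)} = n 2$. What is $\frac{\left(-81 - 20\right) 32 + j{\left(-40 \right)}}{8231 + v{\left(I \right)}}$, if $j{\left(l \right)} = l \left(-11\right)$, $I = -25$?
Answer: $- \frac{2792}{8181} \approx -0.34128$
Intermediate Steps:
$j{\left(l \right)} = - 11 l$
$v{\left(n \right)} = 2 n$
$\frac{\left(-81 - 20\right) 32 + j{\left(-40 \right)}}{8231 + v{\left(I \right)}} = \frac{\left(-81 - 20\right) 32 - -440}{8231 + 2 \left(-25\right)} = \frac{\left(-101\right) 32 + 440}{8231 - 50} = \frac{-3232 + 440}{8181} = \left(-2792\right) \frac{1}{8181} = - \frac{2792}{8181}$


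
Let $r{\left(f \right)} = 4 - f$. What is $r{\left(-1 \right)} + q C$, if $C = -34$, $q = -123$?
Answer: $4187$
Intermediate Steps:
$r{\left(-1 \right)} + q C = \left(4 - -1\right) - -4182 = \left(4 + 1\right) + 4182 = 5 + 4182 = 4187$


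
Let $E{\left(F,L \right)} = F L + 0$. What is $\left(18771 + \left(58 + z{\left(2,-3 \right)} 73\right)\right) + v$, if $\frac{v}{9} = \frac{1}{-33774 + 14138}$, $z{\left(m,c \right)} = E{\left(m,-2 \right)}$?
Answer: $\frac{363992523}{19636} \approx 18537.0$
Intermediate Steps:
$E{\left(F,L \right)} = F L$
$z{\left(m,c \right)} = - 2 m$ ($z{\left(m,c \right)} = m \left(-2\right) = - 2 m$)
$v = - \frac{9}{19636}$ ($v = \frac{9}{-33774 + 14138} = \frac{9}{-19636} = 9 \left(- \frac{1}{19636}\right) = - \frac{9}{19636} \approx -0.00045834$)
$\left(18771 + \left(58 + z{\left(2,-3 \right)} 73\right)\right) + v = \left(18771 + \left(58 + \left(-2\right) 2 \cdot 73\right)\right) - \frac{9}{19636} = \left(18771 + \left(58 - 292\right)\right) - \frac{9}{19636} = \left(18771 - 234\right) - \frac{9}{19636} = 18537 - \frac{9}{19636} = \frac{363992523}{19636}$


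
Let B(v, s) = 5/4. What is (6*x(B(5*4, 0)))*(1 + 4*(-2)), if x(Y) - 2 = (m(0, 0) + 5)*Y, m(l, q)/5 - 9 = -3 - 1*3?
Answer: -1134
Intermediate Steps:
m(l, q) = 15 (m(l, q) = 45 + 5*(-3 - 1*3) = 45 + 5*(-3 - 3) = 45 + 5*(-6) = 45 - 30 = 15)
B(v, s) = 5/4 (B(v, s) = 5*(¼) = 5/4)
x(Y) = 2 + 20*Y (x(Y) = 2 + (15 + 5)*Y = 2 + 20*Y)
(6*x(B(5*4, 0)))*(1 + 4*(-2)) = (6*(2 + 20*(5/4)))*(1 + 4*(-2)) = (6*(2 + 25))*(1 - 8) = (6*27)*(-7) = 162*(-7) = -1134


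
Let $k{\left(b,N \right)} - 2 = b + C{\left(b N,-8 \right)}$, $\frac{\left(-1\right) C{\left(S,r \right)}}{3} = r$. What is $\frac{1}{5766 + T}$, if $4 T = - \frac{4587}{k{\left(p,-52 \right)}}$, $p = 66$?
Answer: $\frac{368}{2117301} \approx 0.00017381$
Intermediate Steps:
$C{\left(S,r \right)} = - 3 r$
$k{\left(b,N \right)} = 26 + b$ ($k{\left(b,N \right)} = 2 + \left(b - -24\right) = 2 + \left(b + 24\right) = 2 + \left(24 + b\right) = 26 + b$)
$T = - \frac{4587}{368}$ ($T = \frac{\left(-4587\right) \frac{1}{26 + 66}}{4} = \frac{\left(-4587\right) \frac{1}{92}}{4} = \frac{1}{4} \left(- \frac{4587}{92}\right) = - \frac{4587}{368} \approx -12.465$)
$\frac{1}{5766 + T} = \frac{1}{5766 - \frac{4587}{368}} = \frac{1}{\frac{2117301}{368}} = \frac{368}{2117301}$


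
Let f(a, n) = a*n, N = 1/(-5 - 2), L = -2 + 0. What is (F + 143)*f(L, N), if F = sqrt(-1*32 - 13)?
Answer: 286/7 + 6*I*sqrt(5)/7 ≈ 40.857 + 1.9166*I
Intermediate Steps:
L = -2
N = -1/7 (N = 1/(-7) = -1/7 ≈ -0.14286)
F = 3*I*sqrt(5) (F = sqrt(-32 - 13) = sqrt(-45) = 3*I*sqrt(5) ≈ 6.7082*I)
(F + 143)*f(L, N) = (3*I*sqrt(5) + 143)*(-2*(-1/7)) = (143 + 3*I*sqrt(5))*(2/7) = 286/7 + 6*I*sqrt(5)/7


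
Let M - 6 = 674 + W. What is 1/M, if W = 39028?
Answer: 1/39708 ≈ 2.5184e-5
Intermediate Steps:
M = 39708 (M = 6 + (674 + 39028) = 6 + 39702 = 39708)
1/M = 1/39708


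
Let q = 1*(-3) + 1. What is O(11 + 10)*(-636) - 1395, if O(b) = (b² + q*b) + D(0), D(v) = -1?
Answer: -254523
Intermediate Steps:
q = -2 (q = -3 + 1 = -2)
O(b) = -1 + b² - 2*b (O(b) = (b² - 2*b) - 1 = -1 + b² - 2*b)
O(11 + 10)*(-636) - 1395 = (-1 + (11 + 10)² - 2*(11 + 10))*(-636) - 1395 = (-1 + 21² - 2*21)*(-636) - 1395 = (-1 + 441 - 42)*(-636) - 1395 = 398*(-636) - 1395 = -253128 - 1395 = -254523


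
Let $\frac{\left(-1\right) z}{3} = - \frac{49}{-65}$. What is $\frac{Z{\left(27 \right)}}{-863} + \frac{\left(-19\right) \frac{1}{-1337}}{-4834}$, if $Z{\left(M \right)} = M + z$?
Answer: $- \frac{10393663069}{362545238510} \approx -0.028669$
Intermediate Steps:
$z = - \frac{147}{65}$ ($z = - 3 \left(- \frac{49}{-65}\right) = - 3 \left(\left(-49\right) \left(- \frac{1}{65}\right)\right) = \left(-3\right) \frac{49}{65} = - \frac{147}{65} \approx -2.2615$)
$Z{\left(M \right)} = - \frac{147}{65} + M$ ($Z{\left(M \right)} = M - \frac{147}{65} = - \frac{147}{65} + M$)
$\frac{Z{\left(27 \right)}}{-863} + \frac{\left(-19\right) \frac{1}{-1337}}{-4834} = \frac{- \frac{147}{65} + 27}{-863} + \frac{\left(-19\right) \frac{1}{-1337}}{-4834} = \frac{1608}{65} \left(- \frac{1}{863}\right) + \left(-19\right) \left(- \frac{1}{1337}\right) \left(- \frac{1}{4834}\right) = - \frac{1608}{56095} + \frac{19}{1337} \left(- \frac{1}{4834}\right) = - \frac{1608}{56095} - \frac{19}{6463058} = - \frac{10393663069}{362545238510}$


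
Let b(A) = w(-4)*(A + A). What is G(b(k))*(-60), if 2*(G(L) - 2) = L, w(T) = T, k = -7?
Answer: -1800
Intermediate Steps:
b(A) = -8*A (b(A) = -4*(A + A) = -8*A)
G(L) = 2 + L/2
G(b(k))*(-60) = (2 + (-8*(-7))/2)*(-60) = (2 + (1/2)*56)*(-60) = (2 + 28)*(-60) = 30*(-60) = -1800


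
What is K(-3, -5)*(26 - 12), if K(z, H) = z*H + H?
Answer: 140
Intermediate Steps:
K(z, H) = H + H*z (K(z, H) = H*z + H = H + H*z)
K(-3, -5)*(26 - 12) = (-5*(1 - 3))*(26 - 12) = -5*(-2)*14 = 10*14 = 140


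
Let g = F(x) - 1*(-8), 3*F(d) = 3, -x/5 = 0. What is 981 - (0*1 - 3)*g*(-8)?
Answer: 765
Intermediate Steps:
x = 0 (x = -5*0 = 0)
F(d) = 1 (F(d) = (⅓)*3 = 1)
g = 9 (g = 1 - 1*(-8) = 1 + 8 = 9)
981 - (0*1 - 3)*g*(-8) = 981 - (0*1 - 3)*9*(-8) = 981 - (0 - 3)*9*(-8) = 981 - (-3*9)*(-8) = 981 - (-27)*(-8) = 981 - 1*216 = 981 - 216 = 765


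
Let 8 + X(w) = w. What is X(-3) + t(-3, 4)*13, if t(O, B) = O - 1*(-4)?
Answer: 2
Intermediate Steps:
X(w) = -8 + w
t(O, B) = 4 + O (t(O, B) = O + 4 = 4 + O)
X(-3) + t(-3, 4)*13 = (-8 - 3) + (4 - 3)*13 = -11 + 1*13 = -11 + 13 = 2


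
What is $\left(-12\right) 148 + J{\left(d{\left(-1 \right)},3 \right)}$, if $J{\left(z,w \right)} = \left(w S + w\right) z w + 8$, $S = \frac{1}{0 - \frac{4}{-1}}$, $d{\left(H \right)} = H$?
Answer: $- \frac{7117}{4} \approx -1779.3$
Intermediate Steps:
$S = \frac{1}{4}$ ($S = \frac{1}{0 - -4} = \frac{1}{0 + 4} = \frac{1}{4} \approx 0.25$)
$J{\left(z,w \right)} = 8 + \frac{5 z w^{2}}{4}$ ($J{\left(z,w \right)} = \left(w \frac{1}{4} + w\right) z w + 8 = \left(\frac{w}{4} + w\right) z w + 8 = \frac{5 w}{4} z w + 8 = \frac{5 w z}{4} w + 8 = \frac{5 z w^{2}}{4} + 8 = 8 + \frac{5 z w^{2}}{4}$)
$\left(-12\right) 148 + J{\left(d{\left(-1 \right)},3 \right)} = \left(-12\right) 148 + \left(8 + \frac{5}{4} \left(-1\right) 3^{2}\right) = -1776 + \left(8 + \frac{5}{4} \left(-1\right) 9\right) = -1776 + \left(8 - \frac{45}{4}\right) = -1776 - \frac{13}{4} = - \frac{7117}{4}$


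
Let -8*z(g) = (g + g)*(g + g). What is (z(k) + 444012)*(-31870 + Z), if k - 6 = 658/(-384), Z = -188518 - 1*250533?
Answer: -15415805860983847/73728 ≈ -2.0909e+11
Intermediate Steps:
Z = -439051 (Z = -188518 - 250533 = -439051)
k = 823/192 (k = 6 + 658/(-384) = 6 + 658*(-1/384) = 6 - 329/192 = 823/192 ≈ 4.2865)
z(g) = -g²/2 (z(g) = -(g + g)*(g + g)/8 = -2*g*2*g/8 = -g²/2)
(z(k) + 444012)*(-31870 + Z) = (-(823/192)²/2 + 444012)*(-31870 - 439051) = (-½*677329/36864 + 444012)*(-470921) = (-677329/73728 + 444012)*(-470921) = (32735439407/73728)*(-470921) = -15415805860983847/73728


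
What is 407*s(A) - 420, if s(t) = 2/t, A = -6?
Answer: -1667/3 ≈ -555.67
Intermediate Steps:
407*s(A) - 420 = 407*(2/(-6)) - 420 = 407*(2*(-⅙)) - 420 = 407*(-⅓) - 420 = -407/3 - 420 = -1667/3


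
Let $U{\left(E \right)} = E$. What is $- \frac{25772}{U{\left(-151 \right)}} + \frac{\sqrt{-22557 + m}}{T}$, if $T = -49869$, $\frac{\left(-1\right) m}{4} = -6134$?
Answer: $\frac{25772}{151} - \frac{\sqrt{1979}}{49869} \approx 170.67$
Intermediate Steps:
$m = 24536$ ($m = \left(-4\right) \left(-6134\right) = 24536$)
$- \frac{25772}{U{\left(-151 \right)}} + \frac{\sqrt{-22557 + m}}{T} = - \frac{25772}{-151} + \frac{\sqrt{-22557 + 24536}}{-49869} = \left(-25772\right) \left(- \frac{1}{151}\right) + \sqrt{1979} \left(- \frac{1}{49869}\right) = \frac{25772}{151} - \frac{\sqrt{1979}}{49869}$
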